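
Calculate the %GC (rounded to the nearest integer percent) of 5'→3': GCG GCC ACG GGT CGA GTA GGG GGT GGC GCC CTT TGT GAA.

G=18, A=5, T=7, C=9
G+C = 18 + 9 = 27 out of 39 bases
%GC = 27/39 × 100 = 69.23% ≈ 69%

69%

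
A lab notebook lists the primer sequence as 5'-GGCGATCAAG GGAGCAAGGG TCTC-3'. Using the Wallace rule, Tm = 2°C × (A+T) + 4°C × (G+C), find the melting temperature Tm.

Counting bases: G=10, C=5, A=6, T=3
A+T = 9, G+C = 15
Tm = 4·15 + 2·9 = 60 + 18 = 78°C

78°C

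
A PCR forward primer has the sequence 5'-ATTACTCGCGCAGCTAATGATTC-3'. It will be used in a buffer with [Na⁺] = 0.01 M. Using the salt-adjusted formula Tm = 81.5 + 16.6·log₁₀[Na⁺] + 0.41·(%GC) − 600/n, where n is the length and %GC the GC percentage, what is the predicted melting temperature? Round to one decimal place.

Length n = 23. Counting bases: T=7, G=4, A=6, C=6
G+C = 10, so %GC = 10/23 × 100 = 43.478%
Salt term: 16.6 × (-2) = -33.2
GC term: 0.41 × 43.478 = 17.826; length term: −600/23 = −26.087
Tm = 81.5 + (-33.2) + 17.826 − 26.087 = 40.039 → 40.0°C

40.0°C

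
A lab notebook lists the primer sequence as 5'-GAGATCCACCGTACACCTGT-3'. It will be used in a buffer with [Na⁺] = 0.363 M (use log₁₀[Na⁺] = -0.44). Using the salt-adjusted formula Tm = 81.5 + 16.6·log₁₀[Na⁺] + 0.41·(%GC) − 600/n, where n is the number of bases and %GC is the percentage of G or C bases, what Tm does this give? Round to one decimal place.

66.7°C

Length n = 20. Counting bases: C=7, T=4, A=5, G=4
G+C = 11, so %GC = 11/20 × 100 = 55%
Salt term: 16.6 × (-0.44) = -7.304
GC term: 0.41 × 55 = 22.55; length term: −600/20 = −30
Tm = 81.5 + (-7.304) + 22.55 − 30 = 66.746 → 66.7°C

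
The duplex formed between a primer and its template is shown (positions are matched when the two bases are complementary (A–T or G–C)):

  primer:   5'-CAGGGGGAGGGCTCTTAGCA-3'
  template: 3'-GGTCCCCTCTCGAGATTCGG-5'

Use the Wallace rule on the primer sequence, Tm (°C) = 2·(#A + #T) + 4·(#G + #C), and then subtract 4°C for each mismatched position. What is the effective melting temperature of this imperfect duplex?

46°C

Primer base counts: A=4, T=3, G=9, C=4 → A+T=7, G+C=13
Perfect-match Tm = 2(7) + 4(13) = 14 + 52 = 66°C
Mismatches (positions where the bases are not complementary): 5 (at positions 2, 3, 10, 16, 20)
Effective Tm = 66 − 5×4 = 66 − 20 = 46°C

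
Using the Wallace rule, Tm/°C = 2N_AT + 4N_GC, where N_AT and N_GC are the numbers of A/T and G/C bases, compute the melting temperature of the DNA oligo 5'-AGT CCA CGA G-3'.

32°C

Scanning the sequence gives G=3, A=3, C=3, T=1.
AT pairs contribute 4, GC pairs contribute 6.
Tm = 2×4 + 4×6 = 32°C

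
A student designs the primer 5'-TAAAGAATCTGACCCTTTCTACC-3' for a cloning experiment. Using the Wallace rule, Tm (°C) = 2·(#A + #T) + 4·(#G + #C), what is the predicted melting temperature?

64°C

Counting bases: A=7, C=7, T=7, G=2
A+T = 14, G+C = 9
Tm = 2(14) + 4(9) = 28 + 36 = 64°C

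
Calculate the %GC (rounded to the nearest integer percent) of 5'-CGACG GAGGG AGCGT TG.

Scanning the sequence gives G=9, T=2, A=3, C=3.
G+C = 9 + 3 = 12 out of 17 bases
%GC = 12/17 × 100 = 70.59% ≈ 71%

71%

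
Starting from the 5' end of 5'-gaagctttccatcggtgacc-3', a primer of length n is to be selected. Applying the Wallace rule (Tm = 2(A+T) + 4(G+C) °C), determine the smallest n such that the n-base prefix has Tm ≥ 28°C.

n = 10

First 9 bases: GAAGCTTTC → Tm = 26°C (< 28°C)
First 10 bases: GAAGCTTTCC → Tm = 30°C (≥ 28°C)
Since every base adds ≥2°C, Tm only increases with n, so the threshold is first crossed at n = 10.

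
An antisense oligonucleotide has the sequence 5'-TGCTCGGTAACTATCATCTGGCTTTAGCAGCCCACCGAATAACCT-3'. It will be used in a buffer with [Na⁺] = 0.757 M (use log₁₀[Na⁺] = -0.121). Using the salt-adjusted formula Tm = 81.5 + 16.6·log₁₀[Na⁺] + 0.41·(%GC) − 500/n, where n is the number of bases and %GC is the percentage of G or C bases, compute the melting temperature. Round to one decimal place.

88.4°C

Length n = 45. Counting bases: C=14, A=11, G=8, T=12
G+C = 22, so %GC = 22/45 × 100 = 48.889%
Salt term: 16.6 × (-0.121) = -2.009
GC term: 0.41 × 48.889 = 20.044; length term: −500/45 = −11.111
Tm = 81.5 + (-2.009) + 20.044 − 11.111 = 88.424 → 88.4°C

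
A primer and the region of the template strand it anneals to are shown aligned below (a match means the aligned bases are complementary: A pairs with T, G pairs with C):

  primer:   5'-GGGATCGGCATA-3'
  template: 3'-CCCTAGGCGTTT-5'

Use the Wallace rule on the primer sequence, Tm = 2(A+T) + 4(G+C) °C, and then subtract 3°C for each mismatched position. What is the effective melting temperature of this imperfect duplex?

32°C

Primer base counts: A=3, T=2, G=5, C=2 → A+T=5, G+C=7
Perfect-match Tm = 2(5) + 4(7) = 10 + 28 = 38°C
Mismatches (positions where the bases are not complementary): 2 (at positions 7, 11)
Effective Tm = 38 − 2×3 = 38 − 6 = 32°C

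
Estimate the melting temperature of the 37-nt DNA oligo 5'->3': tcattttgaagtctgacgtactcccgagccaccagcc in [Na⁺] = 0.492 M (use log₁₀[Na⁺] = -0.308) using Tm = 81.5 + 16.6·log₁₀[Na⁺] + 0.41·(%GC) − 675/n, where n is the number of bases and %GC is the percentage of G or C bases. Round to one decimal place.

Length n = 37. Counting bases: T=9, G=7, A=8, C=13
G+C = 20, so %GC = 20/37 × 100 = 54.054%
Salt term: 16.6 × (-0.308) = -5.113
GC term: 0.41 × 54.054 = 22.162; length term: −675/37 = −18.243
Tm = 81.5 + (-5.113) + 22.162 − 18.243 = 80.306 → 80.3°C

80.3°C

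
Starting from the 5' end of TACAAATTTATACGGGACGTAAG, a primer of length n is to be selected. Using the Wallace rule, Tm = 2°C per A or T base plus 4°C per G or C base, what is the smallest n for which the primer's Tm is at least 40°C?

First 15 bases: TACAAATTTATACGG → Tm = 38°C (< 40°C)
First 16 bases: TACAAATTTATACGGG → Tm = 42°C (≥ 40°C)
Each additional base adds 2°C (A/T) or 4°C (G/C), so Tm is non-decreasing in n; n = 16 is the first length to reach 40°C.

n = 16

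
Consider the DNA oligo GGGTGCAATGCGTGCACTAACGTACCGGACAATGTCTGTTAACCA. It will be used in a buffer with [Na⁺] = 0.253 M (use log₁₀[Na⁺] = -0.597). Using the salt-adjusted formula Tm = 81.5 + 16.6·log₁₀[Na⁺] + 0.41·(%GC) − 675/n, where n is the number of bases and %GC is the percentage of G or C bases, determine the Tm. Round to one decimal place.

77.5°C

Length n = 45. A=12, C=11, G=12, T=10
G+C = 23, so %GC = 23/45 × 100 = 51.111%
Salt term: 16.6 × (-0.597) = -9.91
GC term: 0.41 × 51.111 = 20.956; length term: −675/45 = −15
Tm = 81.5 + (-9.91) + 20.956 − 15 = 77.546 → 77.5°C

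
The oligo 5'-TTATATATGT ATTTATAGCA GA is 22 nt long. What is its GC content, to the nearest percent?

C=1, A=8, T=10, G=3
G+C = 3 + 1 = 4 out of 22 bases
%GC = 4/22 × 100 = 18.18% ≈ 18%

18%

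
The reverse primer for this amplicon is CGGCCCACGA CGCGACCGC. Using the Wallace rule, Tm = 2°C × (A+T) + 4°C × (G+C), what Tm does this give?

70°C

Counting bases: T=0, G=6, A=3, C=10
AT pairs contribute 3, GC pairs contribute 16.
Tm = 2×3 + 4×16 = 70°C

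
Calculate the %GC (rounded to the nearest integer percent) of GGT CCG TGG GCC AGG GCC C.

C=7, T=2, G=9, A=1
G+C = 9 + 7 = 16 out of 19 bases
%GC = 16/19 × 100 = 84.21% ≈ 84%

84%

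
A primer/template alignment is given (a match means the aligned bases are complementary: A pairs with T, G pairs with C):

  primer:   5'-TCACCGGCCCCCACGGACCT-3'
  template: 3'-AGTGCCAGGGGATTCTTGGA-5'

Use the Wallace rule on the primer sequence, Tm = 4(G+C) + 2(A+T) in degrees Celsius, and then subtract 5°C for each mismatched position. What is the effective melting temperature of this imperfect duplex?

Primer base counts: A=3, T=2, G=4, C=11 → A+T=5, G+C=15
Perfect-match Tm = 2(5) + 4(15) = 10 + 60 = 70°C
Mismatches (positions where the bases are not complementary): 5 (at positions 5, 7, 12, 14, 16)
Effective Tm = 70 − 5×5 = 70 − 25 = 45°C

45°C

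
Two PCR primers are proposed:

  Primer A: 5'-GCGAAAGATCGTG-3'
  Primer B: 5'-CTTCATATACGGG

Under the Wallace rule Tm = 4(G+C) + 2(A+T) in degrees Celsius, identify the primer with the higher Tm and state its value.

Primer A: A+T=6, G+C=7 → Tm = 2(6)+4(7) = 40°C
Primer B: A+T=7, G+C=6 → Tm = 2(7)+4(6) = 38°C
40°C vs 38°C → primer A is higher.

Primer A, 40°C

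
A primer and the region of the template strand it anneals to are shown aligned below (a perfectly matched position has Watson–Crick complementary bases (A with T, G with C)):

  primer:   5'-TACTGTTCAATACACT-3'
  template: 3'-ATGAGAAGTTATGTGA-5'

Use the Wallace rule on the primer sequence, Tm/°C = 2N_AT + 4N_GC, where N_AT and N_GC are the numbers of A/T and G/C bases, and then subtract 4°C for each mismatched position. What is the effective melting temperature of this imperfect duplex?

Primer base counts: A=5, T=6, G=1, C=4 → A+T=11, G+C=5
Perfect-match Tm = 2(11) + 4(5) = 22 + 20 = 42°C
Mismatches (positions where the bases are not complementary): 1 (at position 5)
Effective Tm = 42 − 1×4 = 42 − 4 = 38°C

38°C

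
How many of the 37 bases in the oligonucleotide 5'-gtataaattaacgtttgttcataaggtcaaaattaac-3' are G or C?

9

Scanning the sequence gives A=15, G=5, T=13, C=4.
Total G or C: 5 + 4 = 9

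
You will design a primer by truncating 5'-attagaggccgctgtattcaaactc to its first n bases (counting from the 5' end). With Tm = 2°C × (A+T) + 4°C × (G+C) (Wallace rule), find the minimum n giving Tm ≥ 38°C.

First 11 bases: ATTAGAGGCCG → Tm = 34°C (< 38°C)
First 12 bases: ATTAGAGGCCGC → Tm = 38°C (≥ 38°C)
Each additional base adds 2°C (A/T) or 4°C (G/C), so Tm is non-decreasing in n; n = 12 is the first length to reach 38°C.

n = 12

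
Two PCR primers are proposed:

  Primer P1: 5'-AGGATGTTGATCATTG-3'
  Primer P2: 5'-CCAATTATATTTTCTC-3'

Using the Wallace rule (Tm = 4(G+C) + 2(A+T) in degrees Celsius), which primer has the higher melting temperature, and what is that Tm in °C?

Primer P1, 44°C

Primer P1: A+T=10, G+C=6 → Tm = 2(10)+4(6) = 44°C
Primer P2: A+T=12, G+C=4 → Tm = 2(12)+4(4) = 40°C
44°C vs 40°C → primer P1 is higher.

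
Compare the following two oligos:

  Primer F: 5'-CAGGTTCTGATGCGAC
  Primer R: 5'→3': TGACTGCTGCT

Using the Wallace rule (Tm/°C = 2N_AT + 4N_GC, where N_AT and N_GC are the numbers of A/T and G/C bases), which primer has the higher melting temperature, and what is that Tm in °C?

Primer F: A+T=7, G+C=9 → Tm = 2(7)+4(9) = 50°C
Primer R: A+T=5, G+C=6 → Tm = 2(5)+4(6) = 34°C
50°C vs 34°C → primer F is higher.

Primer F, 50°C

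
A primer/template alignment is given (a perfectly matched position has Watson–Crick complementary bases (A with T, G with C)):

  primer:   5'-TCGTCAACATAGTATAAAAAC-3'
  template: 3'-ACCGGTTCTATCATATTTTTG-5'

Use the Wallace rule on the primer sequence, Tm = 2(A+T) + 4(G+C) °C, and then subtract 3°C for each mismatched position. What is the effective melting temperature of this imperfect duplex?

Primer base counts: A=10, T=5, G=2, C=4 → A+T=15, G+C=6
Perfect-match Tm = 2(15) + 4(6) = 30 + 24 = 54°C
Mismatches (positions where the bases are not complementary): 3 (at positions 2, 4, 8)
Effective Tm = 54 − 3×3 = 54 − 9 = 45°C

45°C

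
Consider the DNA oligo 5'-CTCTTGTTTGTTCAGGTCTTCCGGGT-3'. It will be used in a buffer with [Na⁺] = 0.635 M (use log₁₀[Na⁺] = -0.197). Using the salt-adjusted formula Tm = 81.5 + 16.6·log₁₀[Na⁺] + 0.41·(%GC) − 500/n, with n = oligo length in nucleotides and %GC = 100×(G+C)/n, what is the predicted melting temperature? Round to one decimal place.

79.5°C

Length n = 26. Base counts: C=6, T=12, A=1, G=7
G+C = 13, so %GC = 13/26 × 100 = 50%
Salt term: 16.6 × (-0.197) = -3.27
GC term: 0.41 × 50 = 20.5; length term: −500/26 = −19.231
Tm = 81.5 + (-3.27) + 20.5 − 19.231 = 79.499 → 79.5°C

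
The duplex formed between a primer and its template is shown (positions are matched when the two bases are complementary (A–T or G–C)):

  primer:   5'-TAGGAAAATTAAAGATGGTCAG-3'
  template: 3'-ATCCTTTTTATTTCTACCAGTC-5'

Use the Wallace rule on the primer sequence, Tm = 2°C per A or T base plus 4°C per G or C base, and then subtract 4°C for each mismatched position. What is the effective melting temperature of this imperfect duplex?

54°C

Primer base counts: A=10, T=5, G=6, C=1 → A+T=15, G+C=7
Perfect-match Tm = 2(15) + 4(7) = 30 + 28 = 58°C
Mismatches (positions where the bases are not complementary): 1 (at position 9)
Effective Tm = 58 − 1×4 = 58 − 4 = 54°C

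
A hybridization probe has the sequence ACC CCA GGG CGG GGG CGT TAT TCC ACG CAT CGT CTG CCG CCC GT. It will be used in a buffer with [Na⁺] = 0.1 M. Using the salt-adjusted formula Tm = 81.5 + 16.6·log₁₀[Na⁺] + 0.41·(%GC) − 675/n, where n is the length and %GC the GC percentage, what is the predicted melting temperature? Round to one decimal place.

Length n = 44. A=5, T=8, G=14, C=17
G+C = 31, so %GC = 31/44 × 100 = 70.455%
Salt term: 16.6 × (-1) = -16.6
GC term: 0.41 × 70.455 = 28.887; length term: −675/44 = −15.341
Tm = 81.5 + (-16.6) + 28.887 − 15.341 = 78.446 → 78.4°C

78.4°C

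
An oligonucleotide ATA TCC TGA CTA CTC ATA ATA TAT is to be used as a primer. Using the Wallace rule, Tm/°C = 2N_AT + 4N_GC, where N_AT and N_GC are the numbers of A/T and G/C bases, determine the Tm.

60°C

G=1, C=5, A=9, T=9
A+T = 18, G+C = 6
Tm = 2(18) + 4(6) = 36 + 24 = 60°C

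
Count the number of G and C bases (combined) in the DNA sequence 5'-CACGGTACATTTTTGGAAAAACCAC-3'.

T=6, A=9, G=4, C=6
G+C = 4 + 6 = 10

10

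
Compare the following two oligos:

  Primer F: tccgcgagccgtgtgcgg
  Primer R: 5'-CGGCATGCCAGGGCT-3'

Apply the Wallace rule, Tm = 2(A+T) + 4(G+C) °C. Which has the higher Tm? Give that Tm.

Primer F: A+T=4, G+C=14 → Tm = 2(4)+4(14) = 64°C
Primer R: A+T=4, G+C=11 → Tm = 2(4)+4(11) = 52°C
64°C vs 52°C → primer F is higher.

Primer F, 64°C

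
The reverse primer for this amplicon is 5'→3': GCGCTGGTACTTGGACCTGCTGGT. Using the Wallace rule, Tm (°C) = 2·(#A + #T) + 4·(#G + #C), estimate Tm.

Counting bases: T=7, C=6, G=9, A=2
A+T = 9, G+C = 15
Tm = 2(9) + 4(15) = 18 + 60 = 78°C

78°C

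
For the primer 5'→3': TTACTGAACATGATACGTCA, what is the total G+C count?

7

A=7, T=6, C=4, G=3
G+C = 3 + 4 = 7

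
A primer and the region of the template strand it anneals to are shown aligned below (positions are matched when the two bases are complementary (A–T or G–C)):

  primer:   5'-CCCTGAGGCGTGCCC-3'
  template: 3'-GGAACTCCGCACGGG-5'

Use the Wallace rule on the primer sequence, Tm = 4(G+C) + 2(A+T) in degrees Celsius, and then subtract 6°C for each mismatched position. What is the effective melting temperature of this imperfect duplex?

48°C

Primer base counts: A=1, T=2, G=5, C=7 → A+T=3, G+C=12
Perfect-match Tm = 2(3) + 4(12) = 6 + 48 = 54°C
Mismatches (positions where the bases are not complementary): 1 (at position 3)
Effective Tm = 54 − 1×6 = 54 − 6 = 48°C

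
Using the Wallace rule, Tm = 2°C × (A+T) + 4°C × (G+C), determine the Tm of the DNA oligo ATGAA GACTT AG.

32°C

Base counts: T=3, A=5, G=3, C=1
AT pairs contribute 8, GC pairs contribute 4.
Tm = 2(8) + 4(4) = 16 + 16 = 32°C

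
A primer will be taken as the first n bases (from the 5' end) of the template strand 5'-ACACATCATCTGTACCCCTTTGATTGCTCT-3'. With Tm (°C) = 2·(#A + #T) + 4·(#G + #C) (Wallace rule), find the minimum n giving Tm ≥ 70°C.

n = 25

First 24 bases: ACACATCATCTGTACCCCTTTGAT → Tm = 68°C (< 70°C)
First 25 bases: ACACATCATCTGTACCCCTTTGATT → Tm = 70°C (≥ 70°C)
Each additional base adds 2°C (A/T) or 4°C (G/C), so Tm is non-decreasing in n; n = 25 is the first length to reach 70°C.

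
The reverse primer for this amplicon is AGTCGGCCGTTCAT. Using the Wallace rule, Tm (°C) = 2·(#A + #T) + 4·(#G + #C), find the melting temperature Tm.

A=2, T=4, G=4, C=4
So N_AT = 6 and N_GC = 8.
Tm = 2(6) + 4(8) = 12 + 32 = 44°C

44°C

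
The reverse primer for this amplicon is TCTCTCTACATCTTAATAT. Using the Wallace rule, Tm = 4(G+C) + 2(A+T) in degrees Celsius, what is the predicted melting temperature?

Scanning the sequence gives T=9, C=5, A=5, G=0.
A+T = 14, G+C = 5
Tm = 4·5 + 2·14 = 20 + 28 = 48°C

48°C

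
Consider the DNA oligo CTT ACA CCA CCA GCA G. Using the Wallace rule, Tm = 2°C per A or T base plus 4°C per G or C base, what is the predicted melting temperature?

Scanning the sequence gives G=2, A=5, C=7, T=2.
A+T = 7, G+C = 9
Tm = 2(7) + 4(9) = 14 + 36 = 50°C

50°C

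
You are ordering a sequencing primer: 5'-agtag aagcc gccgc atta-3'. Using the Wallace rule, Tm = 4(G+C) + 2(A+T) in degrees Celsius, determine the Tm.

Counting bases: T=3, C=5, A=6, G=5
A+T = 9, G+C = 10
Tm = 2(9) + 4(10) = 18 + 40 = 58°C

58°C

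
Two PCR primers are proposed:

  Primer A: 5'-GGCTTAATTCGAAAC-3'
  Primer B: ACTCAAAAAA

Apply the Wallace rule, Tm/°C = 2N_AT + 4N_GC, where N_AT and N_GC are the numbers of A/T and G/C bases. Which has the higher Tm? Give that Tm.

Primer A, 42°C

Primer A: A+T=9, G+C=6 → Tm = 2(9)+4(6) = 42°C
Primer B: A+T=8, G+C=2 → Tm = 2(8)+4(2) = 24°C
42°C vs 24°C → primer A is higher.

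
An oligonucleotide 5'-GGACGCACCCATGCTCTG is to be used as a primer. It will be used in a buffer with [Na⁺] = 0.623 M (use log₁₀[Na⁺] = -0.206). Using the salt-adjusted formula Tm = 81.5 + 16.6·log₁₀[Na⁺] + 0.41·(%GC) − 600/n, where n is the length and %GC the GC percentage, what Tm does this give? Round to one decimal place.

Length n = 18. Scanning the sequence gives G=5, A=3, C=7, T=3.
G+C = 12, so %GC = 12/18 × 100 = 66.667%
Salt term: 16.6 × (-0.206) = -3.42
GC term: 0.41 × 66.667 = 27.333; length term: −600/18 = −33.333
Tm = 81.5 + (-3.42) + 27.333 − 33.333 = 72.08 → 72.1°C

72.1°C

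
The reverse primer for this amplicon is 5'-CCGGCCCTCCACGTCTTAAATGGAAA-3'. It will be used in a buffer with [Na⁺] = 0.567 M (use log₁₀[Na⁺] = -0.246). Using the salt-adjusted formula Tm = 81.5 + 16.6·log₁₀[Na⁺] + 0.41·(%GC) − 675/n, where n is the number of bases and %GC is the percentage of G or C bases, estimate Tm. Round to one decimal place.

Length n = 26. Counting bases: G=5, T=5, A=7, C=9
G+C = 14, so %GC = 14/26 × 100 = 53.846%
Salt term: 16.6 × (-0.246) = -4.084
GC term: 0.41 × 53.846 = 22.077; length term: −675/26 = −25.962
Tm = 81.5 + (-4.084) + 22.077 − 25.962 = 73.531 → 73.5°C

73.5°C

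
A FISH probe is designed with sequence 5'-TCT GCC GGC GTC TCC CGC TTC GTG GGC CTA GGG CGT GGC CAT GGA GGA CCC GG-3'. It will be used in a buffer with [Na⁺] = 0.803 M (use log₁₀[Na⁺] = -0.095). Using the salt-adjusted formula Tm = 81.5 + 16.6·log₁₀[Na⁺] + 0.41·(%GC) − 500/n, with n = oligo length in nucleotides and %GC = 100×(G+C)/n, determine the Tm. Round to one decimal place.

100.7°C

Length n = 53. Scanning the sequence gives A=4, C=18, G=21, T=10.
G+C = 39, so %GC = 39/53 × 100 = 73.585%
Salt term: 16.6 × (-0.095) = -1.577
GC term: 0.41 × 73.585 = 30.17; length term: −500/53 = −9.434
Tm = 81.5 + (-1.577) + 30.17 − 9.434 = 100.659 → 100.7°C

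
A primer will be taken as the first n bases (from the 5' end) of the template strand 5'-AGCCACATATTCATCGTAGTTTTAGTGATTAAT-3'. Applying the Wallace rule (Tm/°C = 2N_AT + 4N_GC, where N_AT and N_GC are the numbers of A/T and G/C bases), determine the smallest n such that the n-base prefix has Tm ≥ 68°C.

n = 25

First 24 bases: AGCCACATATTCATCGTAGTTTTA → Tm = 64°C (< 68°C)
First 25 bases: AGCCACATATTCATCGTAGTTTTAG → Tm = 68°C (≥ 68°C)
Since every base adds ≥2°C, Tm only increases with n, so the threshold is first crossed at n = 25.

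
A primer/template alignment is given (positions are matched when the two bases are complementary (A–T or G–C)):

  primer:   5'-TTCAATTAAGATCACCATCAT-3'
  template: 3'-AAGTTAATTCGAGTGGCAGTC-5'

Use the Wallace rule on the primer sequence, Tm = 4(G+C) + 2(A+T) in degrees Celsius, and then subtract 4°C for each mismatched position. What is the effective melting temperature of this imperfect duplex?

42°C

Primer base counts: A=8, T=7, G=1, C=5 → A+T=15, G+C=6
Perfect-match Tm = 2(15) + 4(6) = 30 + 24 = 54°C
Mismatches (positions where the bases are not complementary): 3 (at positions 11, 17, 21)
Effective Tm = 54 − 3×4 = 54 − 12 = 42°C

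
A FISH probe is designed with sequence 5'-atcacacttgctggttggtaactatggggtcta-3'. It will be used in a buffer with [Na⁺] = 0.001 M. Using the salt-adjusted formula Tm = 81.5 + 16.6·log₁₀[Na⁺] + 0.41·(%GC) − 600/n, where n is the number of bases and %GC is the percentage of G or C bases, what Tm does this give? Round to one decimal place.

32.2°C

Length n = 33. G=9, T=11, C=6, A=7
G+C = 15, so %GC = 15/33 × 100 = 45.455%
Salt term: 16.6 × (-3) = -49.8
GC term: 0.41 × 45.455 = 18.637; length term: −600/33 = −18.182
Tm = 81.5 + (-49.8) + 18.637 − 18.182 = 32.155 → 32.2°C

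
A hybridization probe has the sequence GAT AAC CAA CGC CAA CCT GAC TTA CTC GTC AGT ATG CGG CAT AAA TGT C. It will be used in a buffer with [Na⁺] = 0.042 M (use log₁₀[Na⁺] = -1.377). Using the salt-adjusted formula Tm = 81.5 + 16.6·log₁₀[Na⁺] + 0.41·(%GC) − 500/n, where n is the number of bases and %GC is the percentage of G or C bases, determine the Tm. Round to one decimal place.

Length n = 49. Counting bases: A=15, T=11, C=14, G=9
G+C = 23, so %GC = 23/49 × 100 = 46.939%
Salt term: 16.6 × (-1.377) = -22.858
GC term: 0.41 × 46.939 = 19.245; length term: −500/49 = −10.204
Tm = 81.5 + (-22.858) + 19.245 − 10.204 = 67.683 → 67.7°C

67.7°C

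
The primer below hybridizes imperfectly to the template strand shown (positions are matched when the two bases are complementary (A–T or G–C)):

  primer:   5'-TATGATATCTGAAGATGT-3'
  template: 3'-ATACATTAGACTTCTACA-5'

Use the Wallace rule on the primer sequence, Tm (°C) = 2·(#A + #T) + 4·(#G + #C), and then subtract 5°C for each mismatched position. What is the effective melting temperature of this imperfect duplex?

36°C

Primer base counts: A=6, T=7, G=4, C=1 → A+T=13, G+C=5
Perfect-match Tm = 2(13) + 4(5) = 26 + 20 = 46°C
Mismatches (positions where the bases are not complementary): 2 (at positions 5, 6)
Effective Tm = 46 − 2×5 = 46 − 10 = 36°C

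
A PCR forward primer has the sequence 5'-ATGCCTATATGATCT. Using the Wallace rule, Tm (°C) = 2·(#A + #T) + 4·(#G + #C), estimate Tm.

Counting bases: A=4, G=2, T=6, C=3
So N_AT = 10 and N_GC = 5.
Tm = 2(10) + 4(5) = 20 + 20 = 40°C

40°C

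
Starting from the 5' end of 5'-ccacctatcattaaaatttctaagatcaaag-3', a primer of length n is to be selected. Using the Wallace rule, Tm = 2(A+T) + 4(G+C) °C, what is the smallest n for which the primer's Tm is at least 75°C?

First 29 bases: CCACCTATCATTAAAATTTCTAAGATCAA → Tm = 74°C (< 75°C)
First 30 bases: CCACCTATCATTAAAATTTCTAAGATCAAA → Tm = 76°C (≥ 75°C)
Since every base adds ≥2°C, Tm only increases with n, so the threshold is first crossed at n = 30.

n = 30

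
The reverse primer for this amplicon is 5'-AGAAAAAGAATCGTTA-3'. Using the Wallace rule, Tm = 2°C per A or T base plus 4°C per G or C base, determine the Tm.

40°C

Base counts: G=3, T=3, C=1, A=9
A+T = 12, G+C = 4
Tm = 4·4 + 2·12 = 16 + 24 = 40°C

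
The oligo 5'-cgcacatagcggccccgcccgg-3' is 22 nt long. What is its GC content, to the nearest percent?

A=3, G=7, C=11, T=1
G+C = 7 + 11 = 18 out of 22 bases
%GC = 18/22 × 100 = 81.82% ≈ 82%

82%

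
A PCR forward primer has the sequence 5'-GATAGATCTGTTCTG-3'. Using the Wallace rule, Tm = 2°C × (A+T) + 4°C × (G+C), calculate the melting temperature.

42°C

Base counts: T=6, C=2, A=3, G=4
AT pairs contribute 9, GC pairs contribute 6.
Tm = 4·6 + 2·9 = 24 + 18 = 42°C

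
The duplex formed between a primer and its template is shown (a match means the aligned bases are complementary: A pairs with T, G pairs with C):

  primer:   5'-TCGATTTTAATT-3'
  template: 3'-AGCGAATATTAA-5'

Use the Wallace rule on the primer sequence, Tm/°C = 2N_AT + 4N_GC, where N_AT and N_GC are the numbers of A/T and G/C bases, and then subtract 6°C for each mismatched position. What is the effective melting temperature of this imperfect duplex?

Primer base counts: A=3, T=7, G=1, C=1 → A+T=10, G+C=2
Perfect-match Tm = 2(10) + 4(2) = 20 + 8 = 28°C
Mismatches (positions where the bases are not complementary): 2 (at positions 4, 7)
Effective Tm = 28 − 2×6 = 28 − 12 = 16°C

16°C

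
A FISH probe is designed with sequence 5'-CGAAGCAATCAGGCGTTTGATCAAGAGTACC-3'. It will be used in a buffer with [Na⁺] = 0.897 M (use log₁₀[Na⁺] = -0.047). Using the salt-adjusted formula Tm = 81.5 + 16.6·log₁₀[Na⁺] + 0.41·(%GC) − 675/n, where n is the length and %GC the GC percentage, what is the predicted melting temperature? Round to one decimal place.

78.8°C

Length n = 31. Scanning the sequence gives G=8, T=6, A=10, C=7.
G+C = 15, so %GC = 15/31 × 100 = 48.387%
Salt term: 16.6 × (-0.047) = -0.78
GC term: 0.41 × 48.387 = 19.839; length term: −675/31 = −21.774
Tm = 81.5 + (-0.78) + 19.839 − 21.774 = 78.785 → 78.8°C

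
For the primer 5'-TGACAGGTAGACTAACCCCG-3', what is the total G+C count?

Counting bases: T=3, A=6, C=6, G=5
Total G or C: 5 + 6 = 11

11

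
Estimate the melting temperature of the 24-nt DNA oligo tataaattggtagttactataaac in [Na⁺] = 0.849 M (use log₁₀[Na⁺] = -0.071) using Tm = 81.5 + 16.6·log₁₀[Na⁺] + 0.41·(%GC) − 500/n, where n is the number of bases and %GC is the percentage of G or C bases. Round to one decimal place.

68.0°C

Length n = 24. G=3, A=10, C=2, T=9
G+C = 5, so %GC = 5/24 × 100 = 20.833%
Salt term: 16.6 × (-0.071) = -1.179
GC term: 0.41 × 20.833 = 8.542; length term: −500/24 = −20.833
Tm = 81.5 + (-1.179) + 8.542 − 20.833 = 68.03 → 68.0°C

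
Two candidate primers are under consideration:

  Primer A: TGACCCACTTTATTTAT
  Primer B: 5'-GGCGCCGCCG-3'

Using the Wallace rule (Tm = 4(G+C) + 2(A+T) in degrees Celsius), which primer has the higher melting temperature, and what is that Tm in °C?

Primer A: A+T=12, G+C=5 → Tm = 2(12)+4(5) = 44°C
Primer B: A+T=0, G+C=10 → Tm = 2(0)+4(10) = 40°C
44°C vs 40°C → primer A is higher.

Primer A, 44°C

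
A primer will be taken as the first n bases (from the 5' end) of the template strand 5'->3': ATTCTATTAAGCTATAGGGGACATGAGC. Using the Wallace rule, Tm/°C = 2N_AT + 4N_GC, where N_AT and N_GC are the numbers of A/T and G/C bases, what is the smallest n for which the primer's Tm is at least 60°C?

First 21 bases: ATTCTATTAAGCTATAGGGGA → Tm = 56°C (< 60°C)
First 22 bases: ATTCTATTAAGCTATAGGGGAC → Tm = 60°C (≥ 60°C)
Since every base adds ≥2°C, Tm only increases with n, so the threshold is first crossed at n = 22.

n = 22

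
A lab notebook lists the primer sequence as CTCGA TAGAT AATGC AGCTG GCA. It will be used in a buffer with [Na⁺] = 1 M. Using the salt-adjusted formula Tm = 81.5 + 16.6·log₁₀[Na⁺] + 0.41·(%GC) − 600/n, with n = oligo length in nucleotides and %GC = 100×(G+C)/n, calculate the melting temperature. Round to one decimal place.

Length n = 23. C=5, G=6, T=5, A=7
G+C = 11, so %GC = 11/23 × 100 = 47.826%
Salt term: 16.6 × (0) = 0
GC term: 0.41 × 47.826 = 19.609; length term: −600/23 = −26.087
Tm = 81.5 + (0) + 19.609 − 26.087 = 75.022 → 75.0°C

75.0°C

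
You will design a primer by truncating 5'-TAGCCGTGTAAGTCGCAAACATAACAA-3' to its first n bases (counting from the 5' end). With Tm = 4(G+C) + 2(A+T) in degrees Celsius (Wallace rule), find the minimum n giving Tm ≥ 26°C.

First 7 bases: TAGCCGT → Tm = 22°C (< 26°C)
First 8 bases: TAGCCGTG → Tm = 26°C (≥ 26°C)
Since every base adds ≥2°C, Tm only increases with n, so the threshold is first crossed at n = 8.

n = 8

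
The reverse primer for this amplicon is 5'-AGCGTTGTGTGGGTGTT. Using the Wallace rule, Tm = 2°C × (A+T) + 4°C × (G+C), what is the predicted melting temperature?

52°C

Counting bases: A=1, T=7, G=8, C=1
AT pairs contribute 8, GC pairs contribute 9.
Tm = 2×8 + 4×9 = 52°C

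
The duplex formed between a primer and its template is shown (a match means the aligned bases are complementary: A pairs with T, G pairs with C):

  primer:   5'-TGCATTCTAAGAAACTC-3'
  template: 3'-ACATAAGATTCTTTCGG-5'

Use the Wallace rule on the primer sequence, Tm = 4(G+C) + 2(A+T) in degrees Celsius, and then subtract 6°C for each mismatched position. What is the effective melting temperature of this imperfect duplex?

28°C

Primer base counts: A=6, T=5, G=2, C=4 → A+T=11, G+C=6
Perfect-match Tm = 2(11) + 4(6) = 22 + 24 = 46°C
Mismatches (positions where the bases are not complementary): 3 (at positions 3, 15, 16)
Effective Tm = 46 − 3×6 = 46 − 18 = 28°C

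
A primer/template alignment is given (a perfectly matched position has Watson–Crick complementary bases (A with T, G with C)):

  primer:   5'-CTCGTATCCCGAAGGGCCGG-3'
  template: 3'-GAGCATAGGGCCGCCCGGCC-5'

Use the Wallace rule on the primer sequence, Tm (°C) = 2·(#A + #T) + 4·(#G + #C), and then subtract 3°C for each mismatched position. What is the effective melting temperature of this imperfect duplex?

Primer base counts: A=3, T=3, G=7, C=7 → A+T=6, G+C=14
Perfect-match Tm = 2(6) + 4(14) = 12 + 56 = 68°C
Mismatches (positions where the bases are not complementary): 2 (at positions 12, 13)
Effective Tm = 68 − 2×3 = 68 − 6 = 62°C

62°C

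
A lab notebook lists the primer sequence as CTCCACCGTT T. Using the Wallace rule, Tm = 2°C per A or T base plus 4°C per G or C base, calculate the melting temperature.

34°C

A=1, T=4, G=1, C=5
A+T = 5, G+C = 6
Tm = 4·6 + 2·5 = 24 + 10 = 34°C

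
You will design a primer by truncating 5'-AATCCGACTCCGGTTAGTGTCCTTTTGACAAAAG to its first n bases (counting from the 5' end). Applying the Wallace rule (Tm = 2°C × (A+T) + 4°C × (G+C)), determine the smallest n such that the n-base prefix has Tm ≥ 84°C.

First 28 bases: AATCCGACTCCGGTTAGTGTCCTTTTGA → Tm = 82°C (< 84°C)
First 29 bases: AATCCGACTCCGGTTAGTGTCCTTTTGAC → Tm = 86°C (≥ 84°C)
Each additional base adds 2°C (A/T) or 4°C (G/C), so Tm is non-decreasing in n; n = 29 is the first length to reach 84°C.

n = 29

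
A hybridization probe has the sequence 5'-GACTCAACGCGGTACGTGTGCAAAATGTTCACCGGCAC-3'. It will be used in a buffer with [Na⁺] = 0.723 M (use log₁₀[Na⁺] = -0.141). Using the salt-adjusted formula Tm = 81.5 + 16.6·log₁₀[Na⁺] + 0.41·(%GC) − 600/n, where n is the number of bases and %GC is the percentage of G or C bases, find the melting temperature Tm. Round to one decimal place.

Length n = 38. T=7, C=11, G=10, A=10
G+C = 21, so %GC = 21/38 × 100 = 55.263%
Salt term: 16.6 × (-0.141) = -2.341
GC term: 0.41 × 55.263 = 22.658; length term: −600/38 = −15.789
Tm = 81.5 + (-2.341) + 22.658 − 15.789 = 86.028 → 86.0°C

86.0°C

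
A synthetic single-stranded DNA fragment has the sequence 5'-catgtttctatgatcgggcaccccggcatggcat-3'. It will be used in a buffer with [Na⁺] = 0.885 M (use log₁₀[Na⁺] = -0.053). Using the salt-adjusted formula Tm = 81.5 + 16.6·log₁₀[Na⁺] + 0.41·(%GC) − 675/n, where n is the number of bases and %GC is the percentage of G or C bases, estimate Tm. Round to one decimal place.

Length n = 34. Base counts: G=9, C=10, A=6, T=9
G+C = 19, so %GC = 19/34 × 100 = 55.882%
Salt term: 16.6 × (-0.053) = -0.88
GC term: 0.41 × 55.882 = 22.912; length term: −675/34 = −19.853
Tm = 81.5 + (-0.88) + 22.912 − 19.853 = 83.679 → 83.7°C

83.7°C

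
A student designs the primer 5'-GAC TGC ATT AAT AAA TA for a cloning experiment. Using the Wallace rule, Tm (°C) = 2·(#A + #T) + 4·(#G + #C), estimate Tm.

42°C

Base counts: A=8, C=2, G=2, T=5
AT pairs contribute 13, GC pairs contribute 4.
Tm = 4·4 + 2·13 = 16 + 26 = 42°C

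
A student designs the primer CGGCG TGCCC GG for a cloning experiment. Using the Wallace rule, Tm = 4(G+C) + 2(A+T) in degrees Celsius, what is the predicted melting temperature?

Scanning the sequence gives G=6, A=0, T=1, C=5.
A+T = 1, G+C = 11
Tm = 2(1) + 4(11) = 2 + 44 = 46°C

46°C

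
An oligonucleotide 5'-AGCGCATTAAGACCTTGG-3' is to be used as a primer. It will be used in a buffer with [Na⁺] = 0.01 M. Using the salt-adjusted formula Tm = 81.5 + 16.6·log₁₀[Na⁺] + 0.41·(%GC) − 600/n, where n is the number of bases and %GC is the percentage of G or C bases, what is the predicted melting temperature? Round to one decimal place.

Length n = 18. Base counts: A=5, C=4, T=4, G=5
G+C = 9, so %GC = 9/18 × 100 = 50%
Salt term: 16.6 × (-2) = -33.2
GC term: 0.41 × 50 = 20.5; length term: −600/18 = −33.333
Tm = 81.5 + (-33.2) + 20.5 − 33.333 = 35.467 → 35.5°C

35.5°C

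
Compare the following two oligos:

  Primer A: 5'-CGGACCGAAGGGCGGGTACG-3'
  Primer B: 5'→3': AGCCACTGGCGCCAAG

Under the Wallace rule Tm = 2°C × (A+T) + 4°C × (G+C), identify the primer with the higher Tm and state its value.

Primer A, 70°C

Primer A: A+T=5, G+C=15 → Tm = 2(5)+4(15) = 70°C
Primer B: A+T=5, G+C=11 → Tm = 2(5)+4(11) = 54°C
70°C vs 54°C → primer A is higher.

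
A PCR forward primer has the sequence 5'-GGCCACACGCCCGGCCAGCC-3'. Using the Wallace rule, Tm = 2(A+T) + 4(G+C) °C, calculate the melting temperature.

A=3, G=6, C=11, T=0
A+T = 3, G+C = 17
Tm = 4·17 + 2·3 = 68 + 6 = 74°C

74°C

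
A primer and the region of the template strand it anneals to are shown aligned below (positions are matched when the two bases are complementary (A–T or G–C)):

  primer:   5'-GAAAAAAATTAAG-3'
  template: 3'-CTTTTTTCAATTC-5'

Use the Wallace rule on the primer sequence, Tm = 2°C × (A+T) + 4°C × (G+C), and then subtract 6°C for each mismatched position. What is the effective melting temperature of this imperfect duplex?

Primer base counts: A=9, T=2, G=2, C=0 → A+T=11, G+C=2
Perfect-match Tm = 2(11) + 4(2) = 22 + 8 = 30°C
Mismatches (positions where the bases are not complementary): 1 (at position 8)
Effective Tm = 30 − 1×6 = 30 − 6 = 24°C

24°C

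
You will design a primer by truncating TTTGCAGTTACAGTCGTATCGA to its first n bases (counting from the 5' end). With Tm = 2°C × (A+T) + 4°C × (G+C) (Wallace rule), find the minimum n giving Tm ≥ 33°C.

First 12 bases: TTTGCAGTTACA → Tm = 32°C (< 33°C)
First 13 bases: TTTGCAGTTACAG → Tm = 36°C (≥ 33°C)
Each additional base adds 2°C (A/T) or 4°C (G/C), so Tm is non-decreasing in n; n = 13 is the first length to reach 33°C.

n = 13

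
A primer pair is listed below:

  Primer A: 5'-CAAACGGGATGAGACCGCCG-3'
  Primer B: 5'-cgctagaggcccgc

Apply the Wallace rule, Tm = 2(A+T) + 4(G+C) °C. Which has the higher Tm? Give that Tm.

Primer A: A+T=7, G+C=13 → Tm = 2(7)+4(13) = 66°C
Primer B: A+T=3, G+C=11 → Tm = 2(3)+4(11) = 50°C
66°C vs 50°C → primer A is higher.

Primer A, 66°C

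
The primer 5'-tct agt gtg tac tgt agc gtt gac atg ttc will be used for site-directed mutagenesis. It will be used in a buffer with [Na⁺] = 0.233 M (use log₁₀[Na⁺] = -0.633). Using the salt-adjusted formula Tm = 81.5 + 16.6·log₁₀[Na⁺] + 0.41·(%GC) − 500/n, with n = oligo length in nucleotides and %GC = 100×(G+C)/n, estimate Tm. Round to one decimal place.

72.1°C

Length n = 30. C=5, G=8, T=12, A=5
G+C = 13, so %GC = 13/30 × 100 = 43.333%
Salt term: 16.6 × (-0.633) = -10.508
GC term: 0.41 × 43.333 = 17.767; length term: −500/30 = −16.667
Tm = 81.5 + (-10.508) + 17.767 − 16.667 = 72.092 → 72.1°C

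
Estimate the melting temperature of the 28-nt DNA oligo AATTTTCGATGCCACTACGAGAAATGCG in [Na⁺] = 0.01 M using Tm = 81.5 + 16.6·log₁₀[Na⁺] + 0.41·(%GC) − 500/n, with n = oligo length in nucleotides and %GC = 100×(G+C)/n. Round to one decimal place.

48.0°C

Length n = 28. Counting bases: T=7, C=6, A=9, G=6
G+C = 12, so %GC = 12/28 × 100 = 42.857%
Salt term: 16.6 × (-2) = -33.2
GC term: 0.41 × 42.857 = 17.571; length term: −500/28 = −17.857
Tm = 81.5 + (-33.2) + 17.571 − 17.857 = 48.014 → 48.0°C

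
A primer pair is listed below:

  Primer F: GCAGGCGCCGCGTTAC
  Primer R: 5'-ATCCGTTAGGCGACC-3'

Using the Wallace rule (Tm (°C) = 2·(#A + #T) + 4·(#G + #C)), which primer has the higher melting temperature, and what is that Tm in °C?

Primer F: A+T=4, G+C=12 → Tm = 2(4)+4(12) = 56°C
Primer R: A+T=6, G+C=9 → Tm = 2(6)+4(9) = 48°C
56°C vs 48°C → primer F is higher.

Primer F, 56°C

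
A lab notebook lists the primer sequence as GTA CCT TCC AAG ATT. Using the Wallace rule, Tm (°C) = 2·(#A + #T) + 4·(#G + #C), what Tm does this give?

C=4, G=2, A=4, T=5
AT pairs contribute 9, GC pairs contribute 6.
Tm = 2(9) + 4(6) = 18 + 24 = 42°C

42°C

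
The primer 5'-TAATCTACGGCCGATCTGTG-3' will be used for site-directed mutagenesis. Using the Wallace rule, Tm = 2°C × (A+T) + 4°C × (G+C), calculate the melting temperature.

Counting bases: T=6, C=5, G=5, A=4
AT pairs contribute 10, GC pairs contribute 10.
Tm = 2(10) + 4(10) = 20 + 40 = 60°C

60°C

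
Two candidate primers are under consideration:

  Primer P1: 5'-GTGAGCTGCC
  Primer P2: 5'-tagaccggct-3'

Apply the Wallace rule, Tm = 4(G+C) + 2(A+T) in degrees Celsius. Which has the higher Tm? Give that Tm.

Primer P1, 34°C

Primer P1: A+T=3, G+C=7 → Tm = 2(3)+4(7) = 34°C
Primer P2: A+T=4, G+C=6 → Tm = 2(4)+4(6) = 32°C
34°C vs 32°C → primer P1 is higher.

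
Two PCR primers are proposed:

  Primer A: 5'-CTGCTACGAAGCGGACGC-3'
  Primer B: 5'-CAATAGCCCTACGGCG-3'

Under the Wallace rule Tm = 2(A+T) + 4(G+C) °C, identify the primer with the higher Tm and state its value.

Primer A: A+T=6, G+C=12 → Tm = 2(6)+4(12) = 60°C
Primer B: A+T=6, G+C=10 → Tm = 2(6)+4(10) = 52°C
60°C vs 52°C → primer A is higher.

Primer A, 60°C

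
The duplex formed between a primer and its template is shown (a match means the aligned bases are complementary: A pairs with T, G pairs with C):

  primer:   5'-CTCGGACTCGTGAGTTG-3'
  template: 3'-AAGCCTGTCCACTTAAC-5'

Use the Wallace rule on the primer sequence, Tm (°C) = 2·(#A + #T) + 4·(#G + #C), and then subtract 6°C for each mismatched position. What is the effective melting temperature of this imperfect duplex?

30°C

Primer base counts: A=2, T=5, G=6, C=4 → A+T=7, G+C=10
Perfect-match Tm = 2(7) + 4(10) = 14 + 40 = 54°C
Mismatches (positions where the bases are not complementary): 4 (at positions 1, 8, 9, 14)
Effective Tm = 54 − 4×6 = 54 − 24 = 30°C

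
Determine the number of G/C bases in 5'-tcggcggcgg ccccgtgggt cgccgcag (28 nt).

Counting bases: G=13, T=3, C=11, A=1
G+C = 13 + 11 = 24

24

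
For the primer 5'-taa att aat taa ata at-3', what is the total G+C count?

Counting bases: C=0, T=7, G=0, A=10
G+C = 0 + 0 = 0

0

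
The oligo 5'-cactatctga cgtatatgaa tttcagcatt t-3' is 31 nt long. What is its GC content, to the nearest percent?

32%

Counting bases: G=4, A=9, T=12, C=6
G+C = 4 + 6 = 10 out of 31 bases
%GC = 10/31 × 100 = 32.26% ≈ 32%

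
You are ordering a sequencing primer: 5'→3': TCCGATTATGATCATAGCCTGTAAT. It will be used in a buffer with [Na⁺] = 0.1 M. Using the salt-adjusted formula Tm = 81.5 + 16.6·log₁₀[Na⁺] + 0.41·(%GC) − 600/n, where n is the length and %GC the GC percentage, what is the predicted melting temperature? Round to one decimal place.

Length n = 25. Counting bases: G=4, C=5, A=7, T=9
G+C = 9, so %GC = 9/25 × 100 = 36%
Salt term: 16.6 × (-1) = -16.6
GC term: 0.41 × 36 = 14.76; length term: −600/25 = −24
Tm = 81.5 + (-16.6) + 14.76 − 24 = 55.66 → 55.7°C

55.7°C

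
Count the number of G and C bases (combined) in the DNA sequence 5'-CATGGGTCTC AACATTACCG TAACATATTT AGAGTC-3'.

14

A=11, C=8, G=6, T=11
Total G or C: 6 + 8 = 14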